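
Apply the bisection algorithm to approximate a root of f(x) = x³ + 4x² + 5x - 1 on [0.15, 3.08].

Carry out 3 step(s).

f(x) = x³ + 4x² + 5x - 1
Initial interval: [0.15, 3.08]

Iteration 1:
  c_1 = (0.150000 + 3.080000)/2 = 1.615000
  f(c_1) = f(1.615000) = 21.720183
  f(a) × f(c) < 0, new interval: [0.150000, 1.615000]
Iteration 2:
  c_2 = (0.150000 + 1.615000)/2 = 0.882500
  f(c_2) = f(0.882500) = 7.215022
  f(a) × f(c) < 0, new interval: [0.150000, 0.882500]
Iteration 3:
  c_3 = (0.150000 + 0.882500)/2 = 0.516250
  f(c_3) = f(0.516250) = 2.784894
  f(a) × f(c) < 0, new interval: [0.150000, 0.516250]

After 3 iteration(s), the approximation is c_3 = 0.516250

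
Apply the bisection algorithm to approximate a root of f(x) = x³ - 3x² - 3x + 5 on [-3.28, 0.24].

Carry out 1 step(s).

f(x) = x³ - 3x² - 3x + 5
Initial interval: [-3.28, 0.24]

Iteration 1:
  c_1 = (-3.280000 + 0.240000)/2 = -1.520000
  f(c_1) = f(-1.520000) = -0.883008
  f(a) × f(c) ≥ 0, new interval: [-1.520000, 0.240000]

After 1 iteration(s), the approximation is c_1 = -1.520000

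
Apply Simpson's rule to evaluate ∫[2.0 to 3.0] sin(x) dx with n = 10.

f(x) = sin(x)
a = 2.0, b = 3.0, n = 10
h = (b - a)/n = 0.100000

Simpson's rule: (h/3)[f(x₀) + 4f(x₁) + 2f(x₂) + ... + f(xₙ)]

x_0 = 2.0000, f(x_0) = 0.909297, coefficient = 1
x_1 = 2.1000, f(x_1) = 0.863209, coefficient = 4
x_2 = 2.2000, f(x_2) = 0.808496, coefficient = 2
x_3 = 2.3000, f(x_3) = 0.745705, coefficient = 4
x_4 = 2.4000, f(x_4) = 0.675463, coefficient = 2
x_5 = 2.5000, f(x_5) = 0.598472, coefficient = 4
x_6 = 2.6000, f(x_6) = 0.515501, coefficient = 2
x_7 = 2.7000, f(x_7) = 0.427380, coefficient = 4
x_8 = 2.8000, f(x_8) = 0.334988, coefficient = 2
x_9 = 2.9000, f(x_9) = 0.239249, coefficient = 4
x_10 = 3.0000, f(x_10) = 0.141120, coefficient = 1

I ≈ (0.100000/3) × 17.215379 = 0.573846
Exact value: 0.573846
Error: 0.000000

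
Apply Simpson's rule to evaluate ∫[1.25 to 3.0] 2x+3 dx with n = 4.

f(x) = 2x+3
a = 1.25, b = 3.0, n = 4
h = (b - a)/n = 0.437500

Simpson's rule: (h/3)[f(x₀) + 4f(x₁) + 2f(x₂) + ... + f(xₙ)]

x_0 = 1.2500, f(x_0) = 5.500000, coefficient = 1
x_1 = 1.6875, f(x_1) = 6.375000, coefficient = 4
x_2 = 2.1250, f(x_2) = 7.250000, coefficient = 2
x_3 = 2.5625, f(x_3) = 8.125000, coefficient = 4
x_4 = 3.0000, f(x_4) = 9.000000, coefficient = 1

I ≈ (0.437500/3) × 87.000000 = 12.687500
Exact value: 12.687500
Error: 0.000000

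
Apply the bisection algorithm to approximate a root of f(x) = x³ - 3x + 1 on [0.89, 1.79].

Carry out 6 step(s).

f(x) = x³ - 3x + 1
Initial interval: [0.89, 1.79]

Iteration 1:
  c_1 = (0.890000 + 1.790000)/2 = 1.340000
  f(c_1) = f(1.340000) = -0.613896
  f(a) × f(c) ≥ 0, new interval: [1.340000, 1.790000]
Iteration 2:
  c_2 = (1.340000 + 1.790000)/2 = 1.565000
  f(c_2) = f(1.565000) = 0.138037
  f(a) × f(c) < 0, new interval: [1.340000, 1.565000]
Iteration 3:
  c_3 = (1.340000 + 1.565000)/2 = 1.452500
  f(c_3) = f(1.452500) = -0.293079
  f(a) × f(c) ≥ 0, new interval: [1.452500, 1.565000]
Iteration 4:
  c_4 = (1.452500 + 1.565000)/2 = 1.508750
  f(c_4) = f(1.508750) = -0.091842
  f(a) × f(c) ≥ 0, new interval: [1.508750, 1.565000]
Iteration 5:
  c_5 = (1.508750 + 1.565000)/2 = 1.536875
  f(c_5) = f(1.536875) = 0.019450
  f(a) × f(c) < 0, new interval: [1.508750, 1.536875]
Iteration 6:
  c_6 = (1.508750 + 1.536875)/2 = 1.522813
  f(c_6) = f(1.522813) = -0.037099
  f(a) × f(c) ≥ 0, new interval: [1.522813, 1.536875]

After 6 iteration(s), the approximation is c_6 = 1.522813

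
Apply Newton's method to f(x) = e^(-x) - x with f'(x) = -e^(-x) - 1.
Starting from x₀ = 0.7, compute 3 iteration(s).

f(x) = e^(-x) - x
f'(x) = -e^(-x) - 1
x₀ = 0.7

Newton-Raphson formula: x_{n+1} = x_n - f(x_n)/f'(x_n)

Iteration 1:
  f(0.700000) = -0.203415
  f'(0.700000) = -1.496585
  x_1 = 0.700000 - (-0.203415)/(-1.496585) = 0.564081
Iteration 2:
  f(0.564081) = 0.004802
  f'(0.564081) = -1.568883
  x_2 = 0.564081 - 0.004802/(-1.568883) = 0.567142
Iteration 3:
  f(0.567142) = 0.000003
  f'(0.567142) = -1.567144
  x_3 = 0.567142 - 0.000003/(-1.567144) = 0.567143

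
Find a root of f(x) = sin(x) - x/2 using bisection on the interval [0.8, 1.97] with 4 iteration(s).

f(x) = sin(x) - x/2
Initial interval: [0.8, 1.97]

Iteration 1:
  c_1 = (0.800000 + 1.970000)/2 = 1.385000
  f(c_1) = f(1.385000) = 0.290289
  f(a) × f(c) ≥ 0, new interval: [1.385000, 1.970000]
Iteration 2:
  c_2 = (1.385000 + 1.970000)/2 = 1.677500
  f(c_2) = f(1.677500) = 0.155563
  f(a) × f(c) ≥ 0, new interval: [1.677500, 1.970000]
Iteration 3:
  c_3 = (1.677500 + 1.970000)/2 = 1.823750
  f(c_3) = f(1.823750) = 0.056302
  f(a) × f(c) ≥ 0, new interval: [1.823750, 1.970000]
Iteration 4:
  c_4 = (1.823750 + 1.970000)/2 = 1.896875
  f(c_4) = f(1.896875) = -0.001132
  f(a) × f(c) < 0, new interval: [1.823750, 1.896875]

After 4 iteration(s), the approximation is c_4 = 1.896875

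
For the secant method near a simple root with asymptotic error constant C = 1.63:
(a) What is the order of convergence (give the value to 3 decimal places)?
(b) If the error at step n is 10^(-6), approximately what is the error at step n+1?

(a) Secant method has superlinear convergence with order φ = (1+√5)/2 ≈ 1.618.
    This means |e_{n+1}| ≈ C|e_n|^1.618.

(b) With |e_n| = 10^(-6) and C = 1.63:
    |e_{n+1}| ≈ 1.63 × (10^(-6))^1.618 = 1.63 × 10^(-9.71)

(a) ≈ 1.618 (golden ratio); (b) |e_{n+1}| ≈ 3.191e-10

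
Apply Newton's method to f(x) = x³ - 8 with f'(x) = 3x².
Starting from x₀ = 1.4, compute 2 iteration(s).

f(x) = x³ - 8
f'(x) = 3x²
x₀ = 1.4

Newton-Raphson formula: x_{n+1} = x_n - f(x_n)/f'(x_n)

Iteration 1:
  f(1.400000) = -5.256000
  f'(1.400000) = 5.880000
  x_1 = 1.400000 - (-5.256000)/5.880000 = 2.293878
Iteration 2:
  f(2.293878) = 4.070095
  f'(2.293878) = 15.785623
  x_2 = 2.293878 - 4.070095/15.785623 = 2.036042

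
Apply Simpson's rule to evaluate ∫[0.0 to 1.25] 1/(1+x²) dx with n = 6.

f(x) = 1/(1+x²)
a = 0.0, b = 1.25, n = 6
h = (b - a)/n = 0.208333

Simpson's rule: (h/3)[f(x₀) + 4f(x₁) + 2f(x₂) + ... + f(xₙ)]

x_0 = 0.0000, f(x_0) = 1.000000, coefficient = 1
x_1 = 0.2083, f(x_1) = 0.958403, coefficient = 4
x_2 = 0.4167, f(x_2) = 0.852071, coefficient = 2
x_3 = 0.6250, f(x_3) = 0.719101, coefficient = 4
x_4 = 0.8333, f(x_4) = 0.590164, coefficient = 2
x_5 = 1.0417, f(x_5) = 0.479600, coefficient = 4
x_6 = 1.2500, f(x_6) = 0.390244, coefficient = 1

I ≈ (0.208333/3) × 12.903130 = 0.896051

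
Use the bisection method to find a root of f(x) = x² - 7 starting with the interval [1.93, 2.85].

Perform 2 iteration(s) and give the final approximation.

f(x) = x² - 7
Initial interval: [1.93, 2.85]

Iteration 1:
  c_1 = (1.930000 + 2.850000)/2 = 2.390000
  f(c_1) = f(2.390000) = -1.287900
  f(a) × f(c) ≥ 0, new interval: [2.390000, 2.850000]
Iteration 2:
  c_2 = (2.390000 + 2.850000)/2 = 2.620000
  f(c_2) = f(2.620000) = -0.135600
  f(a) × f(c) ≥ 0, new interval: [2.620000, 2.850000]

After 2 iteration(s), the approximation is c_2 = 2.620000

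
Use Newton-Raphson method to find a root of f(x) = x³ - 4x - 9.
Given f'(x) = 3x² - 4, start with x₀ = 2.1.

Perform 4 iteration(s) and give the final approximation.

f(x) = x³ - 4x - 9
f'(x) = 3x² - 4
x₀ = 2.1

Newton-Raphson formula: x_{n+1} = x_n - f(x_n)/f'(x_n)

Iteration 1:
  f(2.100000) = -8.139000
  f'(2.100000) = 9.230000
  x_1 = 2.100000 - (-8.139000)/9.230000 = 2.981798
Iteration 2:
  f(2.981798) = 5.584341
  f'(2.981798) = 22.673367
  x_2 = 2.981798 - 5.584341/22.673367 = 2.735503
Iteration 3:
  f(2.735503) = 0.527699
  f'(2.735503) = 18.448935
  x_3 = 2.735503 - 0.527699/18.448935 = 2.706900
Iteration 4:
  f(2.706900) = 0.006691
  f'(2.706900) = 17.981924
  x_4 = 2.706900 - 0.006691/17.981924 = 2.706528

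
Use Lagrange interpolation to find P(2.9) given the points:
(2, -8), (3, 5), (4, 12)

Lagrange interpolation formula:
P(x) = Σ yᵢ × Lᵢ(x)
where Lᵢ(x) = Π_{j≠i} (x - xⱼ)/(xᵢ - xⱼ)

L_0(2.9) = (2.9 - 3)/(2 - 3) × (2.9 - 4)/(2 - 4) = 0.055000
L_1(2.9) = (2.9 - 2)/(3 - 2) × (2.9 - 4)/(3 - 4) = 0.990000
L_2(2.9) = (2.9 - 2)/(4 - 2) × (2.9 - 3)/(4 - 3) = -0.045000

P(2.9) = (-8)×L_0(2.9) + 5×L_1(2.9) + 12×L_2(2.9)
P(2.9) = 3.970000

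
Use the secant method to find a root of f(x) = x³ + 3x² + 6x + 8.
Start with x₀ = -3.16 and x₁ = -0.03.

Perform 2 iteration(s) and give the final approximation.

f(x) = x³ + 3x² + 6x + 8
x₀ = -3.16, x₁ = -0.03

Secant formula: x_{n+1} = x_n - f(x_n)(x_n - x_{n-1})/(f(x_n) - f(x_{n-1}))

Iteration 1:
  f(-3.160000) = -12.557696
  f(-0.030000) = 7.822673
  x_2 = -0.030000 - 7.822673×(-0.030000 - (-3.160000))/(7.822673 - (-12.557696))
       = -1.231400
Iteration 2:
  f(-0.030000) = 7.822673
  f(-1.231400) = 3.293411
  x_3 = -1.231400 - 3.293411×(-1.231400 - (-0.030000))/(3.293411 - 7.822673)
       = -2.104986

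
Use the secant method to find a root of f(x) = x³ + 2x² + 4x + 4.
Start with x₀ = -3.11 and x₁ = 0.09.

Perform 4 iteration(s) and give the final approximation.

f(x) = x³ + 2x² + 4x + 4
x₀ = -3.11, x₁ = 0.09

Secant formula: x_{n+1} = x_n - f(x_n)(x_n - x_{n-1})/(f(x_n) - f(x_{n-1}))

Iteration 1:
  f(-3.110000) = -19.176031
  f(0.090000) = 4.376929
  x_2 = 0.090000 - 4.376929×(0.090000 - (-3.110000))/(4.376929 - (-19.176031))
       = -0.504667
Iteration 2:
  f(0.090000) = 4.376929
  f(-0.504667) = 2.362176
  x_3 = -0.504667 - 2.362176×(-0.504667 - 0.090000)/(2.362176 - 4.376929)
       = -1.201879
Iteration 3:
  f(-0.504667) = 2.362176
  f(-1.201879) = 0.345382
  x_4 = -1.201879 - 0.345382×(-1.201879 - (-0.504667))/(0.345382 - 2.362176)
       = -1.321278
Iteration 4:
  f(-1.201879) = 0.345382
  f(-1.321278) = -0.100216
  x_5 = -1.321278 - (-0.100216)×(-1.321278 - (-1.201879))/(-0.100216 - 0.345382)
       = -1.294425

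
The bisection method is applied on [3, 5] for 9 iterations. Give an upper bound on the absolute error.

Bisection error bound: |error| ≤ (b-a)/2^n
|error| ≤ (5 - 3)/2^9 = 2/2^9
|error| ≤ 0.0039062500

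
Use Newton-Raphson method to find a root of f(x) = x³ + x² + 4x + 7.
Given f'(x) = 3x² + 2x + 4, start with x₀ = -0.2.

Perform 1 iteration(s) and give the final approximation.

f(x) = x³ + x² + 4x + 7
f'(x) = 3x² + 2x + 4
x₀ = -0.2

Newton-Raphson formula: x_{n+1} = x_n - f(x_n)/f'(x_n)

Iteration 1:
  f(-0.200000) = 6.232000
  f'(-0.200000) = 3.720000
  x_1 = -0.200000 - 6.232000/3.720000 = -1.875269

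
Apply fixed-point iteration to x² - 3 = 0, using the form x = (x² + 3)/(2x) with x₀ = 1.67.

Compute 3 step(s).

Equation: x² - 3 = 0
Fixed-point form: x = (x² + 3)/(2x)
x₀ = 1.67

x_1 = g(1.670000) = 1.733204
x_2 = g(1.733204) = 1.732051
x_3 = g(1.732051) = 1.732051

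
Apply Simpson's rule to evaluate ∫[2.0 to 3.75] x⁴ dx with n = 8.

f(x) = x⁴
a = 2.0, b = 3.75, n = 8
h = (b - a)/n = 0.218750

Simpson's rule: (h/3)[f(x₀) + 4f(x₁) + 2f(x₂) + ... + f(xₙ)]

x_0 = 2.0000, f(x_0) = 16.000000, coefficient = 1
x_1 = 2.2188, f(x_1) = 24.234468, coefficient = 4
x_2 = 2.4375, f(x_2) = 35.300308, coefficient = 2
x_3 = 2.6562, f(x_3) = 49.782395, coefficient = 4
x_4 = 2.8750, f(x_4) = 68.320557, coefficient = 2
x_5 = 3.0938, f(x_5) = 91.609574, coefficient = 4
x_6 = 3.3125, f(x_6) = 120.399185, coefficient = 2
x_7 = 3.5312, f(x_7) = 155.494081, coefficient = 4
x_8 = 3.7500, f(x_8) = 197.753906, coefficient = 1

I ≈ (0.218750/3) × 1946.276077 = 141.915964
Exact value: 141.915430
Error: 0.000534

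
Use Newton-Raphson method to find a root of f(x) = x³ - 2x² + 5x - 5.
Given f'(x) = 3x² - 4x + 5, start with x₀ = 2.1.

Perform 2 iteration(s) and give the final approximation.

f(x) = x³ - 2x² + 5x - 5
f'(x) = 3x² - 4x + 5
x₀ = 2.1

Newton-Raphson formula: x_{n+1} = x_n - f(x_n)/f'(x_n)

Iteration 1:
  f(2.100000) = 5.941000
  f'(2.100000) = 9.830000
  x_1 = 2.100000 - 5.941000/9.830000 = 1.495626
Iteration 2:
  f(1.495626) = 1.349895
  f'(1.495626) = 5.728186
  x_2 = 1.495626 - 1.349895/5.728186 = 1.259967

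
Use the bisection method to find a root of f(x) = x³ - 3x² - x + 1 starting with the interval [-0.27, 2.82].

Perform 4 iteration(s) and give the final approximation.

f(x) = x³ - 3x² - x + 1
Initial interval: [-0.27, 2.82]

Iteration 1:
  c_1 = (-0.270000 + 2.820000)/2 = 1.275000
  f(c_1) = f(1.275000) = -3.079203
  f(a) × f(c) < 0, new interval: [-0.270000, 1.275000]
Iteration 2:
  c_2 = (-0.270000 + 1.275000)/2 = 0.502500
  f(c_2) = f(0.502500) = -0.133134
  f(a) × f(c) < 0, new interval: [-0.270000, 0.502500]
Iteration 3:
  c_3 = (-0.270000 + 0.502500)/2 = 0.116250
  f(c_3) = f(0.116250) = 0.844779
  f(a) × f(c) ≥ 0, new interval: [0.116250, 0.502500]
Iteration 4:
  c_4 = (0.116250 + 0.502500)/2 = 0.309375
  f(c_4) = f(0.309375) = 0.433098
  f(a) × f(c) ≥ 0, new interval: [0.309375, 0.502500]

After 4 iteration(s), the approximation is c_4 = 0.309375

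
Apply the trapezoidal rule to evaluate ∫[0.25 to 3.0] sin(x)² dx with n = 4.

f(x) = sin(x)²
a = 0.25, b = 3.0, n = 4
h = (b - a)/n = 0.687500

Trapezoidal rule: (h/2)[f(x₀) + 2f(x₁) + 2f(x₂) + ... + f(xₙ)]

x_0 = 0.2500, f(x_0) = 0.061209, coefficient = 1
x_1 = 0.9375, f(x_1) = 0.649767, coefficient = 2
x_2 = 1.6250, f(x_2) = 0.997065, coefficient = 2
x_3 = 2.3125, f(x_3) = 0.543639, coefficient = 2
x_4 = 3.0000, f(x_4) = 0.019915, coefficient = 1

I ≈ (0.687500/2) × 4.462065 = 1.533835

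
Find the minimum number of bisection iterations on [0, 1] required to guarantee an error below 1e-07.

We need (b-a)/2^n ≤ 1e-07
(1 - 0)/2^n ≤ 1e-07
1/2^n ≤ 1e-07
2^n ≥ 10000000
n ≥ log₂(10000000) = 23.25
n ≥ 24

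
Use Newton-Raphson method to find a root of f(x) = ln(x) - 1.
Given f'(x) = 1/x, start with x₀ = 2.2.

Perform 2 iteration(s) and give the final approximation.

f(x) = ln(x) - 1
f'(x) = 1/x
x₀ = 2.2

Newton-Raphson formula: x_{n+1} = x_n - f(x_n)/f'(x_n)

Iteration 1:
  f(2.200000) = -0.211543
  f'(2.200000) = 0.454545
  x_1 = 2.200000 - (-0.211543)/0.454545 = 2.665394
Iteration 2:
  f(2.665394) = -0.019648
  f'(2.665394) = 0.375179
  x_2 = 2.665394 - (-0.019648)/0.375179 = 2.717764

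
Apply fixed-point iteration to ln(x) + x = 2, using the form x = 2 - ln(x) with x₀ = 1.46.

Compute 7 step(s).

Equation: ln(x) + x = 2
Fixed-point form: x = 2 - ln(x)
x₀ = 1.46

x_1 = g(1.460000) = 1.621564
x_2 = g(1.621564) = 1.516609
x_3 = g(1.516609) = 1.583523
x_4 = g(1.583523) = 1.540348
x_5 = g(1.540348) = 1.567992
x_6 = g(1.567992) = 1.550204
x_7 = g(1.550204) = 1.561613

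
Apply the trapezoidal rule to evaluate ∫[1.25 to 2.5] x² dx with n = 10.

f(x) = x²
a = 1.25, b = 2.5, n = 10
h = (b - a)/n = 0.125000

Trapezoidal rule: (h/2)[f(x₀) + 2f(x₁) + 2f(x₂) + ... + f(xₙ)]

x_0 = 1.2500, f(x_0) = 1.562500, coefficient = 1
x_1 = 1.3750, f(x_1) = 1.890625, coefficient = 2
x_2 = 1.5000, f(x_2) = 2.250000, coefficient = 2
x_3 = 1.6250, f(x_3) = 2.640625, coefficient = 2
x_4 = 1.7500, f(x_4) = 3.062500, coefficient = 2
x_5 = 1.8750, f(x_5) = 3.515625, coefficient = 2
x_6 = 2.0000, f(x_6) = 4.000000, coefficient = 2
x_7 = 2.1250, f(x_7) = 4.515625, coefficient = 2
x_8 = 2.2500, f(x_8) = 5.062500, coefficient = 2
x_9 = 2.3750, f(x_9) = 5.640625, coefficient = 2
x_10 = 2.5000, f(x_10) = 6.250000, coefficient = 1

I ≈ (0.125000/2) × 72.968750 = 4.560547
Exact value: 4.557292
Error: 0.003255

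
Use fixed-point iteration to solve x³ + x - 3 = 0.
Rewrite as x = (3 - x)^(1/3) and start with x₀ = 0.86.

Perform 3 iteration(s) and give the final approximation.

Equation: x³ + x - 3 = 0
Fixed-point form: x = (3 - x)^(1/3)
x₀ = 0.86

x_1 = g(0.860000) = 1.288659
x_2 = g(1.288659) = 1.196131
x_3 = g(1.196131) = 1.217311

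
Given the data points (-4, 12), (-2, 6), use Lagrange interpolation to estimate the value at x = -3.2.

Lagrange interpolation formula:
P(x) = Σ yᵢ × Lᵢ(x)
where Lᵢ(x) = Π_{j≠i} (x - xⱼ)/(xᵢ - xⱼ)

L_0(-3.2) = (-3.2 - (-2))/(-4 - (-2)) = 0.600000
L_1(-3.2) = (-3.2 - (-4))/(-2 - (-4)) = 0.400000

P(-3.2) = 12×L_0(-3.2) + 6×L_1(-3.2)
P(-3.2) = 9.600000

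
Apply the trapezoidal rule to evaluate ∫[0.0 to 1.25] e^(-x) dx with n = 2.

f(x) = e^(-x)
a = 0.0, b = 1.25, n = 2
h = (b - a)/n = 0.625000

Trapezoidal rule: (h/2)[f(x₀) + 2f(x₁) + 2f(x₂) + ... + f(xₙ)]

x_0 = 0.0000, f(x_0) = 1.000000, coefficient = 1
x_1 = 0.6250, f(x_1) = 0.535261, coefficient = 2
x_2 = 1.2500, f(x_2) = 0.286505, coefficient = 1

I ≈ (0.625000/2) × 2.357028 = 0.736571
Exact value: 0.713495
Error: 0.023076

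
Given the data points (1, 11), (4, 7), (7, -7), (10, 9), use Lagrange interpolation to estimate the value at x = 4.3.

Lagrange interpolation formula:
P(x) = Σ yᵢ × Lᵢ(x)
where Lᵢ(x) = Π_{j≠i} (x - xⱼ)/(xᵢ - xⱼ)

L_0(4.3) = (4.3 - 4)/(1 - 4) × (4.3 - 7)/(1 - 7) × (4.3 - 10)/(1 - 10) = -0.028500
L_1(4.3) = (4.3 - 1)/(4 - 1) × (4.3 - 7)/(4 - 7) × (4.3 - 10)/(4 - 10) = 0.940500
L_2(4.3) = (4.3 - 1)/(7 - 1) × (4.3 - 4)/(7 - 4) × (4.3 - 10)/(7 - 10) = 0.104500
L_3(4.3) = (4.3 - 1)/(10 - 1) × (4.3 - 4)/(10 - 4) × (4.3 - 7)/(10 - 7) = -0.016500

P(4.3) = 11×L_0(4.3) + 7×L_1(4.3) + (-7)×L_2(4.3) + 9×L_3(4.3)
P(4.3) = 5.390000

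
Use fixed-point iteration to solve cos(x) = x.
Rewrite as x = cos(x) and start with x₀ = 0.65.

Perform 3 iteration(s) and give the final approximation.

Equation: cos(x) = x
Fixed-point form: x = cos(x)
x₀ = 0.65

x_1 = g(0.650000) = 0.796084
x_2 = g(0.796084) = 0.699511
x_3 = g(0.699511) = 0.765157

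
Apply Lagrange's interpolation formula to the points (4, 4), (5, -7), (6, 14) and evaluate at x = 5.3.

Lagrange interpolation formula:
P(x) = Σ yᵢ × Lᵢ(x)
where Lᵢ(x) = Π_{j≠i} (x - xⱼ)/(xᵢ - xⱼ)

L_0(5.3) = (5.3 - 5)/(4 - 5) × (5.3 - 6)/(4 - 6) = -0.105000
L_1(5.3) = (5.3 - 4)/(5 - 4) × (5.3 - 6)/(5 - 6) = 0.910000
L_2(5.3) = (5.3 - 4)/(6 - 4) × (5.3 - 5)/(6 - 5) = 0.195000

P(5.3) = 4×L_0(5.3) + (-7)×L_1(5.3) + 14×L_2(5.3)
P(5.3) = -4.060000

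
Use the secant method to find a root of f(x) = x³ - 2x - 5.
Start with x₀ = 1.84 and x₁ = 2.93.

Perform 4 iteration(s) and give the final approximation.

f(x) = x³ - 2x - 5
x₀ = 1.84, x₁ = 2.93

Secant formula: x_{n+1} = x_n - f(x_n)(x_n - x_{n-1})/(f(x_n) - f(x_{n-1}))

Iteration 1:
  f(1.840000) = -2.450496
  f(2.930000) = 14.293757
  x_2 = 2.930000 - 14.293757×(2.930000 - 1.840000)/(14.293757 - (-2.450496))
       = 1.999520
Iteration 2:
  f(2.930000) = 14.293757
  f(1.999520) = -1.004800
  x_3 = 1.999520 - (-1.004800)×(1.999520 - 2.930000)/(-1.004800 - 14.293757)
       = 2.060633
Iteration 3:
  f(1.999520) = -1.004800
  f(2.060633) = -0.371386
  x_4 = 2.060633 - (-0.371386)×(2.060633 - 1.999520)/(-0.371386 - (-1.004800))
       = 2.096466
Iteration 4:
  f(2.060633) = -0.371386
  f(2.096466) = 0.021387
  x_5 = 2.096466 - 0.021387×(2.096466 - 2.060633)/(0.021387 - (-0.371386))
       = 2.094514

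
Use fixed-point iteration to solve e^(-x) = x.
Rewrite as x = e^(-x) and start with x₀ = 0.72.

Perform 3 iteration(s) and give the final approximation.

Equation: e^(-x) = x
Fixed-point form: x = e^(-x)
x₀ = 0.72

x_1 = g(0.720000) = 0.486752
x_2 = g(0.486752) = 0.614619
x_3 = g(0.614619) = 0.540847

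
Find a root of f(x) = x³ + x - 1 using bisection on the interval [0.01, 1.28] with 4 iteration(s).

f(x) = x³ + x - 1
Initial interval: [0.01, 1.28]

Iteration 1:
  c_1 = (0.010000 + 1.280000)/2 = 0.645000
  f(c_1) = f(0.645000) = -0.086664
  f(a) × f(c) ≥ 0, new interval: [0.645000, 1.280000]
Iteration 2:
  c_2 = (0.645000 + 1.280000)/2 = 0.962500
  f(c_2) = f(0.962500) = 0.854166
  f(a) × f(c) < 0, new interval: [0.645000, 0.962500]
Iteration 3:
  c_3 = (0.645000 + 0.962500)/2 = 0.803750
  f(c_3) = f(0.803750) = 0.322984
  f(a) × f(c) < 0, new interval: [0.645000, 0.803750]
Iteration 4:
  c_4 = (0.645000 + 0.803750)/2 = 0.724375
  f(c_4) = f(0.724375) = 0.104468
  f(a) × f(c) < 0, new interval: [0.645000, 0.724375]

After 4 iteration(s), the approximation is c_4 = 0.724375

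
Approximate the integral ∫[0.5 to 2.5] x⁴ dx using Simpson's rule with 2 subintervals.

f(x) = x⁴
a = 0.5, b = 2.5, n = 2
h = (b - a)/n = 1.000000

Simpson's rule: (h/3)[f(x₀) + 4f(x₁) + 2f(x₂) + ... + f(xₙ)]

x_0 = 0.5000, f(x_0) = 0.062500, coefficient = 1
x_1 = 1.5000, f(x_1) = 5.062500, coefficient = 4
x_2 = 2.5000, f(x_2) = 39.062500, coefficient = 1

I ≈ (1.000000/3) × 59.375000 = 19.791667
Exact value: 19.525000
Error: 0.266667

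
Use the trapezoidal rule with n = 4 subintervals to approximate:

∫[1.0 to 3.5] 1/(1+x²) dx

f(x) = 1/(1+x²)
a = 1.0, b = 3.5, n = 4
h = (b - a)/n = 0.625000

Trapezoidal rule: (h/2)[f(x₀) + 2f(x₁) + 2f(x₂) + ... + f(xₙ)]

x_0 = 1.0000, f(x_0) = 0.500000, coefficient = 1
x_1 = 1.6250, f(x_1) = 0.274678, coefficient = 2
x_2 = 2.2500, f(x_2) = 0.164948, coefficient = 2
x_3 = 2.8750, f(x_3) = 0.107926, coefficient = 2
x_4 = 3.5000, f(x_4) = 0.075472, coefficient = 1

I ≈ (0.625000/2) × 1.670576 = 0.522055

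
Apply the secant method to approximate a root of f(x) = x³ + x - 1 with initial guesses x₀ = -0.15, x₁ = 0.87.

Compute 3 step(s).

f(x) = x³ + x - 1
x₀ = -0.15, x₁ = 0.87

Secant formula: x_{n+1} = x_n - f(x_n)(x_n - x_{n-1})/(f(x_n) - f(x_{n-1}))

Iteration 1:
  f(-0.150000) = -1.153375
  f(0.870000) = 0.528503
  x_2 = 0.870000 - 0.528503×(0.870000 - (-0.150000))/(0.528503 - (-1.153375))
       = 0.549481
Iteration 2:
  f(0.870000) = 0.528503
  f(0.549481) = -0.284614
  x_3 = 0.549481 - (-0.284614)×(0.549481 - 0.870000)/(-0.284614 - 0.528503)
       = 0.661672
Iteration 3:
  f(0.549481) = -0.284614
  f(0.661672) = -0.048642
  x_4 = 0.661672 - (-0.048642)×(0.661672 - 0.549481)/(-0.048642 - (-0.284614))
       = 0.684798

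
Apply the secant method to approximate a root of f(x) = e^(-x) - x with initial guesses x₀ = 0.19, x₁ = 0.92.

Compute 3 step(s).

f(x) = e^(-x) - x
x₀ = 0.19, x₁ = 0.92

Secant formula: x_{n+1} = x_n - f(x_n)(x_n - x_{n-1})/(f(x_n) - f(x_{n-1}))

Iteration 1:
  f(0.190000) = 0.636959
  f(0.920000) = -0.521481
  x_2 = 0.920000 - (-0.521481)×(0.920000 - 0.190000)/(-0.521481 - 0.636959)
       = 0.591385
Iteration 2:
  f(0.920000) = -0.521481
  f(0.591385) = -0.037825
  x_3 = 0.591385 - (-0.037825)×(0.591385 - 0.920000)/(-0.037825 - (-0.521481))
       = 0.565685
Iteration 3:
  f(0.591385) = -0.037825
  f(0.565685) = 0.002286
  x_4 = 0.565685 - 0.002286×(0.565685 - 0.591385)/(0.002286 - (-0.037825))
       = 0.567150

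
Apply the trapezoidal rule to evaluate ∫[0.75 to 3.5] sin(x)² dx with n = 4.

f(x) = sin(x)²
a = 0.75, b = 3.5, n = 4
h = (b - a)/n = 0.687500

Trapezoidal rule: (h/2)[f(x₀) + 2f(x₁) + 2f(x₂) + ... + f(xₙ)]

x_0 = 0.7500, f(x_0) = 0.464631, coefficient = 1
x_1 = 1.4375, f(x_1) = 0.982337, coefficient = 2
x_2 = 2.1250, f(x_2) = 0.723044, coefficient = 2
x_3 = 2.8125, f(x_3) = 0.104448, coefficient = 2
x_4 = 3.5000, f(x_4) = 0.123049, coefficient = 1

I ≈ (0.687500/2) × 4.207338 = 1.446273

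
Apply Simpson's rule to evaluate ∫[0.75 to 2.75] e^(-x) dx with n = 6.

f(x) = e^(-x)
a = 0.75, b = 2.75, n = 6
h = (b - a)/n = 0.333333

Simpson's rule: (h/3)[f(x₀) + 4f(x₁) + 2f(x₂) + ... + f(xₙ)]

x_0 = 0.7500, f(x_0) = 0.472367, coefficient = 1
x_1 = 1.0833, f(x_1) = 0.338465, coefficient = 4
x_2 = 1.4167, f(x_2) = 0.242521, coefficient = 2
x_3 = 1.7500, f(x_3) = 0.173774, coefficient = 4
x_4 = 2.0833, f(x_4) = 0.124514, coefficient = 2
x_5 = 2.4167, f(x_5) = 0.089219, coefficient = 4
x_6 = 2.7500, f(x_6) = 0.063928, coefficient = 1

I ≈ (0.333333/3) × 3.676197 = 0.408466
Exact value: 0.408439
Error: 0.000028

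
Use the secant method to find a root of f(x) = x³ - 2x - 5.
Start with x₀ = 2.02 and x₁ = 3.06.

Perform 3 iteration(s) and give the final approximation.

f(x) = x³ - 2x - 5
x₀ = 2.02, x₁ = 3.06

Secant formula: x_{n+1} = x_n - f(x_n)(x_n - x_{n-1})/(f(x_n) - f(x_{n-1}))

Iteration 1:
  f(2.020000) = -0.797592
  f(3.060000) = 17.532616
  x_2 = 3.060000 - 17.532616×(3.060000 - 2.020000)/(17.532616 - (-0.797592))
       = 2.065253
Iteration 2:
  f(3.060000) = 17.532616
  f(2.065253) = -0.321645
  x_3 = 2.065253 - (-0.321645)×(2.065253 - 3.060000)/(-0.321645 - 17.532616)
       = 2.083173
Iteration 3:
  f(2.065253) = -0.321645
  f(2.083173) = -0.126184
  x_4 = 2.083173 - (-0.126184)×(2.083173 - 2.065253)/(-0.126184 - (-0.321645))
       = 2.094742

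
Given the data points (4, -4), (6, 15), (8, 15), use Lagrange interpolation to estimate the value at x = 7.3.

Lagrange interpolation formula:
P(x) = Σ yᵢ × Lᵢ(x)
where Lᵢ(x) = Π_{j≠i} (x - xⱼ)/(xᵢ - xⱼ)

L_0(7.3) = (7.3 - 6)/(4 - 6) × (7.3 - 8)/(4 - 8) = -0.113750
L_1(7.3) = (7.3 - 4)/(6 - 4) × (7.3 - 8)/(6 - 8) = 0.577500
L_2(7.3) = (7.3 - 4)/(8 - 4) × (7.3 - 6)/(8 - 6) = 0.536250

P(7.3) = (-4)×L_0(7.3) + 15×L_1(7.3) + 15×L_2(7.3)
P(7.3) = 17.161250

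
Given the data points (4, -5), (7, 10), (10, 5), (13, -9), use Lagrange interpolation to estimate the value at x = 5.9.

Lagrange interpolation formula:
P(x) = Σ yᵢ × Lᵢ(x)
where Lᵢ(x) = Π_{j≠i} (x - xⱼ)/(xᵢ - xⱼ)

L_0(5.9) = (5.9 - 7)/(4 - 7) × (5.9 - 10)/(4 - 10) × (5.9 - 13)/(4 - 13) = 0.197660
L_1(5.9) = (5.9 - 4)/(7 - 4) × (5.9 - 10)/(7 - 10) × (5.9 - 13)/(7 - 13) = 1.024241
L_2(5.9) = (5.9 - 4)/(10 - 4) × (5.9 - 7)/(10 - 7) × (5.9 - 13)/(10 - 13) = -0.274796
L_3(5.9) = (5.9 - 4)/(13 - 4) × (5.9 - 7)/(13 - 7) × (5.9 - 10)/(13 - 10) = 0.052895

P(5.9) = (-5)×L_0(5.9) + 10×L_1(5.9) + 5×L_2(5.9) + (-9)×L_3(5.9)
P(5.9) = 7.404068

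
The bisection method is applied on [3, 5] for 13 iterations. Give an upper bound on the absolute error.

Bisection error bound: |error| ≤ (b-a)/2^n
|error| ≤ (5 - 3)/2^13 = 2/2^13
|error| ≤ 0.0002441406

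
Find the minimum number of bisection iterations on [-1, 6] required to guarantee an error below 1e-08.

We need (b-a)/2^n ≤ 1e-08
(6 - (-1))/2^n ≤ 1e-08
7/2^n ≤ 1e-08
2^n ≥ 700000000
n ≥ log₂(700000000) = 29.38
n ≥ 30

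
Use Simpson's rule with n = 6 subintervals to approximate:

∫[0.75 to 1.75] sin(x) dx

f(x) = sin(x)
a = 0.75, b = 1.75, n = 6
h = (b - a)/n = 0.166667

Simpson's rule: (h/3)[f(x₀) + 4f(x₁) + 2f(x₂) + ... + f(xₙ)]

x_0 = 0.7500, f(x_0) = 0.681639, coefficient = 1
x_1 = 0.9167, f(x_1) = 0.793578, coefficient = 4
x_2 = 1.0833, f(x_2) = 0.883524, coefficient = 2
x_3 = 1.2500, f(x_3) = 0.948985, coefficient = 4
x_4 = 1.4167, f(x_4) = 0.988146, coefficient = 2
x_5 = 1.5833, f(x_5) = 0.999921, coefficient = 4
x_6 = 1.7500, f(x_6) = 0.983986, coefficient = 1

I ≈ (0.166667/3) × 16.378899 = 0.909939
Exact value: 0.909935
Error: 0.000004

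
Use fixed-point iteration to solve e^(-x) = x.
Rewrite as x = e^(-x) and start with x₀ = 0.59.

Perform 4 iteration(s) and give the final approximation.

Equation: e^(-x) = x
Fixed-point form: x = e^(-x)
x₀ = 0.59

x_1 = g(0.590000) = 0.554327
x_2 = g(0.554327) = 0.574459
x_3 = g(0.574459) = 0.563010
x_4 = g(0.563010) = 0.569493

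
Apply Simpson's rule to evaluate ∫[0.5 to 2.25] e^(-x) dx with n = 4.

f(x) = e^(-x)
a = 0.5, b = 2.25, n = 4
h = (b - a)/n = 0.437500

Simpson's rule: (h/3)[f(x₀) + 4f(x₁) + 2f(x₂) + ... + f(xₙ)]

x_0 = 0.5000, f(x_0) = 0.606531, coefficient = 1
x_1 = 0.9375, f(x_1) = 0.391606, coefficient = 4
x_2 = 1.3750, f(x_2) = 0.252840, coefficient = 2
x_3 = 1.8125, f(x_3) = 0.163246, coefficient = 4
x_4 = 2.2500, f(x_4) = 0.105399, coefficient = 1

I ≈ (0.437500/3) × 3.437014 = 0.501231
Exact value: 0.501131
Error: 0.000100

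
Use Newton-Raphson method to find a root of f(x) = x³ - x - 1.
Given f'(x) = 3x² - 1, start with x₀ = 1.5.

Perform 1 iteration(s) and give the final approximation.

f(x) = x³ - x - 1
f'(x) = 3x² - 1
x₀ = 1.5

Newton-Raphson formula: x_{n+1} = x_n - f(x_n)/f'(x_n)

Iteration 1:
  f(1.500000) = 0.875000
  f'(1.500000) = 5.750000
  x_1 = 1.500000 - 0.875000/5.750000 = 1.347826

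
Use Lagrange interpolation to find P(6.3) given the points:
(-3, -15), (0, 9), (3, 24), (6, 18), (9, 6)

Lagrange interpolation formula:
P(x) = Σ yᵢ × Lᵢ(x)
where Lᵢ(x) = Π_{j≠i} (x - xⱼ)/(xᵢ - xⱼ)

L_0(6.3) = (6.3 - 0)/(-3 - 0) × (6.3 - 3)/(-3 - 3) × (6.3 - 6)/(-3 - 6) × (6.3 - 9)/(-3 - 9) = -0.008662
L_1(6.3) = (6.3 - (-3))/(0 - (-3)) × (6.3 - 3)/(0 - 3) × (6.3 - 6)/(0 - 6) × (6.3 - 9)/(0 - 9) = 0.051150
L_2(6.3) = (6.3 - (-3))/(3 - (-3)) × (6.3 - 0)/(3 - 0) × (6.3 - 6)/(3 - 6) × (6.3 - 9)/(3 - 9) = -0.146475
L_3(6.3) = (6.3 - (-3))/(6 - (-3)) × (6.3 - 0)/(6 - 0) × (6.3 - 3)/(6 - 3) × (6.3 - 9)/(6 - 9) = 1.074150
L_4(6.3) = (6.3 - (-3))/(9 - (-3)) × (6.3 - 0)/(9 - 0) × (6.3 - 3)/(9 - 3) × (6.3 - 6)/(9 - 6) = 0.029837

P(6.3) = (-15)×L_0(6.3) + 9×L_1(6.3) + 24×L_2(6.3) + 18×L_3(6.3) + 6×L_4(6.3)
P(6.3) = 16.588612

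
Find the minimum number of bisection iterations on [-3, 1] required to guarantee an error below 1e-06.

We need (b-a)/2^n ≤ 1e-06
(1 - (-3))/2^n ≤ 1e-06
4/2^n ≤ 1e-06
2^n ≥ 4000000
n ≥ log₂(4000000) = 21.93
n ≥ 22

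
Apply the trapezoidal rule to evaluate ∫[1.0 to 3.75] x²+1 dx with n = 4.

f(x) = x²+1
a = 1.0, b = 3.75, n = 4
h = (b - a)/n = 0.687500

Trapezoidal rule: (h/2)[f(x₀) + 2f(x₁) + 2f(x₂) + ... + f(xₙ)]

x_0 = 1.0000, f(x_0) = 2.000000, coefficient = 1
x_1 = 1.6875, f(x_1) = 3.847656, coefficient = 2
x_2 = 2.3750, f(x_2) = 6.640625, coefficient = 2
x_3 = 3.0625, f(x_3) = 10.378906, coefficient = 2
x_4 = 3.7500, f(x_4) = 15.062500, coefficient = 1

I ≈ (0.687500/2) × 58.796875 = 20.211426
Exact value: 19.994792
Error: 0.216634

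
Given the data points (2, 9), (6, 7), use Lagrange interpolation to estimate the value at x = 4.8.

Lagrange interpolation formula:
P(x) = Σ yᵢ × Lᵢ(x)
where Lᵢ(x) = Π_{j≠i} (x - xⱼ)/(xᵢ - xⱼ)

L_0(4.8) = (4.8 - 6)/(2 - 6) = 0.300000
L_1(4.8) = (4.8 - 2)/(6 - 2) = 0.700000

P(4.8) = 9×L_0(4.8) + 7×L_1(4.8)
P(4.8) = 7.600000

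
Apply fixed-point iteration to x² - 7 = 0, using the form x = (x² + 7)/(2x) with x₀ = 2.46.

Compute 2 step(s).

Equation: x² - 7 = 0
Fixed-point form: x = (x² + 7)/(2x)
x₀ = 2.46

x_1 = g(2.460000) = 2.652764
x_2 = g(2.652764) = 2.645761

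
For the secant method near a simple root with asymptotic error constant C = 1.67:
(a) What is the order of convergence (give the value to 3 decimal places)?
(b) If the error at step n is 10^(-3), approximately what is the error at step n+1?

(a) Secant method has superlinear convergence with order φ = (1+√5)/2 ≈ 1.618.
    This means |e_{n+1}| ≈ C|e_n|^1.618.

(b) With |e_n| = 10^(-3) and C = 1.67:
    |e_{n+1}| ≈ 1.67 × (10^(-3))^1.618 = 1.67 × 10^(-4.85)

(a) ≈ 1.618 (golden ratio); (b) |e_{n+1}| ≈ 2.337e-05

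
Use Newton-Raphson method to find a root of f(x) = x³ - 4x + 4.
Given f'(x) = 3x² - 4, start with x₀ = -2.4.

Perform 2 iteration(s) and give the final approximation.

f(x) = x³ - 4x + 4
f'(x) = 3x² - 4
x₀ = -2.4

Newton-Raphson formula: x_{n+1} = x_n - f(x_n)/f'(x_n)

Iteration 1:
  f(-2.400000) = -0.224000
  f'(-2.400000) = 13.280000
  x_1 = -2.400000 - (-0.224000)/13.280000 = -2.383133
Iteration 2:
  f(-2.383133) = -0.002044
  f'(-2.383133) = 13.037962
  x_2 = -2.383133 - (-0.002044)/13.037962 = -2.382976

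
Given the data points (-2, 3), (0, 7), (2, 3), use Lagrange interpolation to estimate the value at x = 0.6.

Lagrange interpolation formula:
P(x) = Σ yᵢ × Lᵢ(x)
where Lᵢ(x) = Π_{j≠i} (x - xⱼ)/(xᵢ - xⱼ)

L_0(0.6) = (0.6 - 0)/(-2 - 0) × (0.6 - 2)/(-2 - 2) = -0.105000
L_1(0.6) = (0.6 - (-2))/(0 - (-2)) × (0.6 - 2)/(0 - 2) = 0.910000
L_2(0.6) = (0.6 - (-2))/(2 - (-2)) × (0.6 - 0)/(2 - 0) = 0.195000

P(0.6) = 3×L_0(0.6) + 7×L_1(0.6) + 3×L_2(0.6)
P(0.6) = 6.640000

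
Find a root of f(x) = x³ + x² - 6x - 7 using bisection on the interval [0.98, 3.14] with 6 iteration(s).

f(x) = x³ + x² - 6x - 7
Initial interval: [0.98, 3.14]

Iteration 1:
  c_1 = (0.980000 + 3.140000)/2 = 2.060000
  f(c_1) = f(2.060000) = -6.374584
  f(a) × f(c) ≥ 0, new interval: [2.060000, 3.140000]
Iteration 2:
  c_2 = (2.060000 + 3.140000)/2 = 2.600000
  f(c_2) = f(2.600000) = 1.736000
  f(a) × f(c) < 0, new interval: [2.060000, 2.600000]
Iteration 3:
  c_3 = (2.060000 + 2.600000)/2 = 2.330000
  f(c_3) = f(2.330000) = -2.901763
  f(a) × f(c) ≥ 0, new interval: [2.330000, 2.600000]
Iteration 4:
  c_4 = (2.330000 + 2.600000)/2 = 2.465000
  f(c_4) = f(2.465000) = -0.735880
  f(a) × f(c) ≥ 0, new interval: [2.465000, 2.600000]
Iteration 5:
  c_5 = (2.465000 + 2.600000)/2 = 2.532500
  f(c_5) = f(2.532500) = 0.460887
  f(a) × f(c) < 0, new interval: [2.465000, 2.532500]
Iteration 6:
  c_6 = (2.465000 + 2.532500)/2 = 2.498750
  f(c_6) = f(2.498750) = -0.147174
  f(a) × f(c) ≥ 0, new interval: [2.498750, 2.532500]

After 6 iteration(s), the approximation is c_6 = 2.498750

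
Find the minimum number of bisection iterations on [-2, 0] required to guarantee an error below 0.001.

We need (b-a)/2^n ≤ 0.001
(0 - (-2))/2^n ≤ 0.001
2/2^n ≤ 0.001
2^n ≥ 2000
n ≥ log₂(2000) = 10.97
n ≥ 11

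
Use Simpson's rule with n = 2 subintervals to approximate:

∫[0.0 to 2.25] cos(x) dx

f(x) = cos(x)
a = 0.0, b = 2.25, n = 2
h = (b - a)/n = 1.125000

Simpson's rule: (h/3)[f(x₀) + 4f(x₁) + 2f(x₂) + ... + f(xₙ)]

x_0 = 0.0000, f(x_0) = 1.000000, coefficient = 1
x_1 = 1.1250, f(x_1) = 0.431177, coefficient = 4
x_2 = 2.2500, f(x_2) = -0.628174, coefficient = 1

I ≈ (1.125000/3) × 2.096532 = 0.786200
Exact value: 0.778073
Error: 0.008126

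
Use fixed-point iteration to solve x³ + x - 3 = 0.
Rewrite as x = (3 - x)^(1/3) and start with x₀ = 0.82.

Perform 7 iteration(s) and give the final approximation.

Equation: x³ + x - 3 = 0
Fixed-point form: x = (3 - x)^(1/3)
x₀ = 0.82

x_1 = g(0.820000) = 1.296638
x_2 = g(1.296638) = 1.194269
x_3 = g(1.194269) = 1.217730
x_4 = g(1.217730) = 1.212433
x_5 = g(1.212433) = 1.213633
x_6 = g(1.213633) = 1.213362
x_7 = g(1.213362) = 1.213423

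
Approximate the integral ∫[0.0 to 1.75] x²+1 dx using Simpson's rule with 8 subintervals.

f(x) = x²+1
a = 0.0, b = 1.75, n = 8
h = (b - a)/n = 0.218750

Simpson's rule: (h/3)[f(x₀) + 4f(x₁) + 2f(x₂) + ... + f(xₙ)]

x_0 = 0.0000, f(x_0) = 1.000000, coefficient = 1
x_1 = 0.2188, f(x_1) = 1.047852, coefficient = 4
x_2 = 0.4375, f(x_2) = 1.191406, coefficient = 2
x_3 = 0.6562, f(x_3) = 1.430664, coefficient = 4
x_4 = 0.8750, f(x_4) = 1.765625, coefficient = 2
x_5 = 1.0938, f(x_5) = 2.196289, coefficient = 4
x_6 = 1.3125, f(x_6) = 2.722656, coefficient = 2
x_7 = 1.5312, f(x_7) = 3.344727, coefficient = 4
x_8 = 1.7500, f(x_8) = 4.062500, coefficient = 1

I ≈ (0.218750/3) × 48.500000 = 3.536458
Exact value: 3.536458
Error: 0.000000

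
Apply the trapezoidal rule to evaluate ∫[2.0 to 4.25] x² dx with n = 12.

f(x) = x²
a = 2.0, b = 4.25, n = 12
h = (b - a)/n = 0.187500

Trapezoidal rule: (h/2)[f(x₀) + 2f(x₁) + 2f(x₂) + ... + f(xₙ)]

x_0 = 2.0000, f(x_0) = 4.000000, coefficient = 1
x_1 = 2.1875, f(x_1) = 4.785156, coefficient = 2
x_2 = 2.3750, f(x_2) = 5.640625, coefficient = 2
x_3 = 2.5625, f(x_3) = 6.566406, coefficient = 2
x_4 = 2.7500, f(x_4) = 7.562500, coefficient = 2
x_5 = 2.9375, f(x_5) = 8.628906, coefficient = 2
x_6 = 3.1250, f(x_6) = 9.765625, coefficient = 2
x_7 = 3.3125, f(x_7) = 10.972656, coefficient = 2
x_8 = 3.5000, f(x_8) = 12.250000, coefficient = 2
x_9 = 3.6875, f(x_9) = 13.597656, coefficient = 2
x_10 = 3.8750, f(x_10) = 15.015625, coefficient = 2
x_11 = 4.0625, f(x_11) = 16.503906, coefficient = 2
x_12 = 4.2500, f(x_12) = 18.062500, coefficient = 1

I ≈ (0.187500/2) × 244.640625 = 22.935059
Exact value: 22.921875
Error: 0.013184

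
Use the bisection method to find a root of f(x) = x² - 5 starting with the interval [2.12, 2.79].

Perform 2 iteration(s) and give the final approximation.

f(x) = x² - 5
Initial interval: [2.12, 2.79]

Iteration 1:
  c_1 = (2.120000 + 2.790000)/2 = 2.455000
  f(c_1) = f(2.455000) = 1.027025
  f(a) × f(c) < 0, new interval: [2.120000, 2.455000]
Iteration 2:
  c_2 = (2.120000 + 2.455000)/2 = 2.287500
  f(c_2) = f(2.287500) = 0.232656
  f(a) × f(c) < 0, new interval: [2.120000, 2.287500]

After 2 iteration(s), the approximation is c_2 = 2.287500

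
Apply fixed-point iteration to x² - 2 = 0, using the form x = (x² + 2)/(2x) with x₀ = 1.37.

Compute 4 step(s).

Equation: x² - 2 = 0
Fixed-point form: x = (x² + 2)/(2x)
x₀ = 1.37

x_1 = g(1.370000) = 1.414927
x_2 = g(1.414927) = 1.414214
x_3 = g(1.414214) = 1.414214
x_4 = g(1.414214) = 1.414214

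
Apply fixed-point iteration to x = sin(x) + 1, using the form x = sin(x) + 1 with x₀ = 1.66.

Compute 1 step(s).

Equation: x = sin(x) + 1
Fixed-point form: x = sin(x) + 1
x₀ = 1.66

x_1 = g(1.660000) = 1.996024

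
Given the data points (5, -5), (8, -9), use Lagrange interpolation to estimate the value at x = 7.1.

Lagrange interpolation formula:
P(x) = Σ yᵢ × Lᵢ(x)
where Lᵢ(x) = Π_{j≠i} (x - xⱼ)/(xᵢ - xⱼ)

L_0(7.1) = (7.1 - 8)/(5 - 8) = 0.300000
L_1(7.1) = (7.1 - 5)/(8 - 5) = 0.700000

P(7.1) = (-5)×L_0(7.1) + (-9)×L_1(7.1)
P(7.1) = -7.800000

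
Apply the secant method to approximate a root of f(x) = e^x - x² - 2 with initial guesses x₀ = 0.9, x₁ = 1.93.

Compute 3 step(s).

f(x) = e^x - x² - 2
x₀ = 0.9, x₁ = 1.93

Secant formula: x_{n+1} = x_n - f(x_n)(x_n - x_{n-1})/(f(x_n) - f(x_{n-1}))

Iteration 1:
  f(0.900000) = -0.350397
  f(1.930000) = 1.164610
  x_2 = 1.930000 - 1.164610×(1.930000 - 0.900000)/(1.164610 - (-0.350397))
       = 1.138223
Iteration 2:
  f(1.930000) = 1.164610
  f(1.138223) = -0.174335
  x_3 = 1.138223 - (-0.174335)×(1.138223 - 1.930000)/(-0.174335 - 1.164610)
       = 1.241314
Iteration 3:
  f(1.138223) = -0.174335
  f(1.241314) = -0.080703
  x_4 = 1.241314 - (-0.080703)×(1.241314 - 1.138223)/(-0.080703 - (-0.174335))
       = 1.330171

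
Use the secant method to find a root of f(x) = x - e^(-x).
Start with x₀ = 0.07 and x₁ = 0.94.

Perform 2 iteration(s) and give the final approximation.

f(x) = x - e^(-x)
x₀ = 0.07, x₁ = 0.94

Secant formula: x_{n+1} = x_n - f(x_n)(x_n - x_{n-1})/(f(x_n) - f(x_{n-1}))

Iteration 1:
  f(0.070000) = -0.862394
  f(0.940000) = 0.549372
  x_2 = 0.940000 - 0.549372×(0.940000 - 0.070000)/(0.549372 - (-0.862394))
       = 0.601450
Iteration 2:
  f(0.940000) = 0.549372
  f(0.601450) = 0.053433
  x_3 = 0.601450 - 0.053433×(0.601450 - 0.940000)/(0.053433 - 0.549372)
       = 0.564974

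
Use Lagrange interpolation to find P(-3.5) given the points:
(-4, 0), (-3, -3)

Lagrange interpolation formula:
P(x) = Σ yᵢ × Lᵢ(x)
where Lᵢ(x) = Π_{j≠i} (x - xⱼ)/(xᵢ - xⱼ)

L_0(-3.5) = (-3.5 - (-3))/(-4 - (-3)) = 0.500000
L_1(-3.5) = (-3.5 - (-4))/(-3 - (-4)) = 0.500000

P(-3.5) = 0×L_0(-3.5) + (-3)×L_1(-3.5)
P(-3.5) = -1.500000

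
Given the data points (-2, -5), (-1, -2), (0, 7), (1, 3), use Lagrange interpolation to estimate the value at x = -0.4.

Lagrange interpolation formula:
P(x) = Σ yᵢ × Lᵢ(x)
where Lᵢ(x) = Π_{j≠i} (x - xⱼ)/(xᵢ - xⱼ)

L_0(-0.4) = (-0.4 - (-1))/(-2 - (-1)) × (-0.4 - 0)/(-2 - 0) × (-0.4 - 1)/(-2 - 1) = -0.056000
L_1(-0.4) = (-0.4 - (-2))/(-1 - (-2)) × (-0.4 - 0)/(-1 - 0) × (-0.4 - 1)/(-1 - 1) = 0.448000
L_2(-0.4) = (-0.4 - (-2))/(0 - (-2)) × (-0.4 - (-1))/(0 - (-1)) × (-0.4 - 1)/(0 - 1) = 0.672000
L_3(-0.4) = (-0.4 - (-2))/(1 - (-2)) × (-0.4 - (-1))/(1 - (-1)) × (-0.4 - 0)/(1 - 0) = -0.064000

P(-0.4) = (-5)×L_0(-0.4) + (-2)×L_1(-0.4) + 7×L_2(-0.4) + 3×L_3(-0.4)
P(-0.4) = 3.896000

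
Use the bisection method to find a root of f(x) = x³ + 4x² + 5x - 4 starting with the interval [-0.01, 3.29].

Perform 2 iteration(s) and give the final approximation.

f(x) = x³ + 4x² + 5x - 4
Initial interval: [-0.01, 3.29]

Iteration 1:
  c_1 = (-0.010000 + 3.290000)/2 = 1.640000
  f(c_1) = f(1.640000) = 19.369344
  f(a) × f(c) < 0, new interval: [-0.010000, 1.640000]
Iteration 2:
  c_2 = (-0.010000 + 1.640000)/2 = 0.815000
  f(c_2) = f(0.815000) = 3.273243
  f(a) × f(c) < 0, new interval: [-0.010000, 0.815000]

After 2 iteration(s), the approximation is c_2 = 0.815000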